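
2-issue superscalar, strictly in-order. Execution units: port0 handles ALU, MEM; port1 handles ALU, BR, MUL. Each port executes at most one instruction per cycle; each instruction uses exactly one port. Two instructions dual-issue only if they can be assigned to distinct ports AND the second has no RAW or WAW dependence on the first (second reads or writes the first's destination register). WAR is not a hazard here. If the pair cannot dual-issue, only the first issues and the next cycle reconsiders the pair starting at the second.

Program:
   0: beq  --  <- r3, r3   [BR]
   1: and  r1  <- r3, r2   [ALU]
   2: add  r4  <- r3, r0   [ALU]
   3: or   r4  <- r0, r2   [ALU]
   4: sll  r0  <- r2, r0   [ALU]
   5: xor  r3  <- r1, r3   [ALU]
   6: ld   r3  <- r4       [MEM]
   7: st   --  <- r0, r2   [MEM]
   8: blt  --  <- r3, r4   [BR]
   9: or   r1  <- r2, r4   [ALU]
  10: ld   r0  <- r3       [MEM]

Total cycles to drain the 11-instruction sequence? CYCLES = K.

CYCLES = 7

c0: i0,i1 beq/and  pair
c1: i2 add  WAW r4
c2: i3,i4 or/sll  pair
c3: i5 xor  WAW r3
c4: i6 ld  no-port MEM/MEM
c5: i7,i8 st/blt  pair
c6: i9,i10 or/ld  pair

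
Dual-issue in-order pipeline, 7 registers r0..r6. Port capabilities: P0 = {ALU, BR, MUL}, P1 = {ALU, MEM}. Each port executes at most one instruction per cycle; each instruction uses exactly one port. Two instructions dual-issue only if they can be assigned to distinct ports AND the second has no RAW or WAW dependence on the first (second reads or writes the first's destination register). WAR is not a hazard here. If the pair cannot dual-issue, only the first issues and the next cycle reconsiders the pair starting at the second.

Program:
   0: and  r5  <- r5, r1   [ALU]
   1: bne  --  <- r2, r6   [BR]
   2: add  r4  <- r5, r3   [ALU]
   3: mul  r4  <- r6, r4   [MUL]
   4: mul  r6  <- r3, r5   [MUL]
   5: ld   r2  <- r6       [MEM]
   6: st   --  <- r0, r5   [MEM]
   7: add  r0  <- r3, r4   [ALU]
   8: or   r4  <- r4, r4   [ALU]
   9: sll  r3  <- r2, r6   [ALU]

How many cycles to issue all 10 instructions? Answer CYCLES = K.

c0: i0,i1 and.ALU;bne.BR  2-wide
c1: i2 add.ALU  RAW+WAW r4
c2: i3 mul.MUL  no-port MUL/MUL
c3: i4 mul.MUL  RAW r6
c4: i5 ld.MEM  no-port MEM/MEM
c5: i6,i7 st.MEM;add.ALU  2-wide
c6: i8,i9 or.ALU;sll.ALU  2-wide

CYCLES = 7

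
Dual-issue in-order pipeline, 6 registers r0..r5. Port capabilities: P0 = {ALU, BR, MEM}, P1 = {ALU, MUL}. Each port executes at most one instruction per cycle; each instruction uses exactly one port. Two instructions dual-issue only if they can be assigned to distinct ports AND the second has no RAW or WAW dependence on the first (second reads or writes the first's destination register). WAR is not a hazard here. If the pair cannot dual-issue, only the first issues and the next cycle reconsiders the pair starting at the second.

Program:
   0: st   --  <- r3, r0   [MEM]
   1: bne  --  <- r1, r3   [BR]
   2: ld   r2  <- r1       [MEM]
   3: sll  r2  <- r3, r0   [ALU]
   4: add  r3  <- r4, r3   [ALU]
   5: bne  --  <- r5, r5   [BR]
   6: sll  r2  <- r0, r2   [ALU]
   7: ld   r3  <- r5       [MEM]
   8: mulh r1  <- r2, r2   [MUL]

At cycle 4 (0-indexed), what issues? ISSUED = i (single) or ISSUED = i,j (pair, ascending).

ISSUED = 5,6

  cy0 -> i0 (st) no-port MEM/BR
  cy1 -> i1 (bne) no-port BR/MEM
  cy2 -> i2 (ld) WAW r2
  cy3 -> i3&i4 (sll add) 2-wide
  cy4 -> i5&i6 (bne sll) 2-wide
  cy5 -> i7&i8 (ld mulh) 2-wide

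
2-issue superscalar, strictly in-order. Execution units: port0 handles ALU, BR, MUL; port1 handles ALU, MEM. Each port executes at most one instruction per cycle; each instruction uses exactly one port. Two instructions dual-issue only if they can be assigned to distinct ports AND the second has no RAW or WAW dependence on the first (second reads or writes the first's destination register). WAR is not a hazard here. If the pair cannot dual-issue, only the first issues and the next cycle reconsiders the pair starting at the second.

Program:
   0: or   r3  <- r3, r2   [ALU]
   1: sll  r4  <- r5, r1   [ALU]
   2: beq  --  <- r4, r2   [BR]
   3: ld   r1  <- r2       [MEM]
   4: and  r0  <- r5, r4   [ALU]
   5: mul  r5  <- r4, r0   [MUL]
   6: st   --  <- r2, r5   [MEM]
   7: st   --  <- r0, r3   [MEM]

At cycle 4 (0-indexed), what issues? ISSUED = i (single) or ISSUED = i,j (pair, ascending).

ISSUED = 6

0. or sll @i0/i1  | pair
1. beq ld @i2/i3  | pair
2. and @i4  | RAW r0
3. mul @i5  | RAW r5
4. st @i6  | no-port MEM/MEM
5. st @i7  | tail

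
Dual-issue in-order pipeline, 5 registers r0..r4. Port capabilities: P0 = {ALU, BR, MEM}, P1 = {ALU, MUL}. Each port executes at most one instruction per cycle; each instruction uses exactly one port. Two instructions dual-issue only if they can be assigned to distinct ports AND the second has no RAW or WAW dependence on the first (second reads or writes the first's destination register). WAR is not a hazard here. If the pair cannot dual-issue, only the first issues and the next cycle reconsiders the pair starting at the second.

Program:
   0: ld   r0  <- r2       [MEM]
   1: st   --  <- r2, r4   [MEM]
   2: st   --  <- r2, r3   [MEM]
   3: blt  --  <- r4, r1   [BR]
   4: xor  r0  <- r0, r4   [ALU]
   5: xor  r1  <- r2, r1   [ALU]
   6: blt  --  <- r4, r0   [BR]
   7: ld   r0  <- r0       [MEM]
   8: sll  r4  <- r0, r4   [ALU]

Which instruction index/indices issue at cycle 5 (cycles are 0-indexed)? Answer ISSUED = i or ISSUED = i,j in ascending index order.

ISSUED = 7

0. ld.MEM @i0  | no-port MEM/MEM
1. st.MEM @i1  | no-port MEM/MEM
2. st.MEM @i2  | no-port MEM/BR
3. blt.BR+xor.ALU @i3+i4  | pair
4. xor.ALU+blt.BR @i5+i6  | pair
5. ld.MEM @i7  | RAW r0
6. sll.ALU @i8  | tail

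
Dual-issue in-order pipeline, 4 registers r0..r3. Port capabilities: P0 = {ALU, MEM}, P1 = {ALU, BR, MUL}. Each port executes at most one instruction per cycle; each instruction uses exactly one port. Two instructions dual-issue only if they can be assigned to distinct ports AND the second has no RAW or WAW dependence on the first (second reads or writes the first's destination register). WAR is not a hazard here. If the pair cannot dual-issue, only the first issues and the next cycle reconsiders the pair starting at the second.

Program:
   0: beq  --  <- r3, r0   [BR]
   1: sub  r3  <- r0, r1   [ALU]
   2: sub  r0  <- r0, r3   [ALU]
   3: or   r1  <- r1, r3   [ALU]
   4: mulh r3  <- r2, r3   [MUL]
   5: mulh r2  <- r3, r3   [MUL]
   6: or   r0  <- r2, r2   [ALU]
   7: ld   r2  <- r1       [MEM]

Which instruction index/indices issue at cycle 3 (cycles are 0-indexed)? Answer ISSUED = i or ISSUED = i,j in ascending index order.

ISSUED = 5

[0] i0&i1  beq.BR;sub.ALU  -- dual
[1] i2&i3  sub.ALU;or.ALU  -- dual
[2] i4  mulh.MUL  -- no-port MUL/MUL
[3] i5  mulh.MUL  -- RAW r2
[4] i6&i7  or.ALU;ld.MEM  -- dual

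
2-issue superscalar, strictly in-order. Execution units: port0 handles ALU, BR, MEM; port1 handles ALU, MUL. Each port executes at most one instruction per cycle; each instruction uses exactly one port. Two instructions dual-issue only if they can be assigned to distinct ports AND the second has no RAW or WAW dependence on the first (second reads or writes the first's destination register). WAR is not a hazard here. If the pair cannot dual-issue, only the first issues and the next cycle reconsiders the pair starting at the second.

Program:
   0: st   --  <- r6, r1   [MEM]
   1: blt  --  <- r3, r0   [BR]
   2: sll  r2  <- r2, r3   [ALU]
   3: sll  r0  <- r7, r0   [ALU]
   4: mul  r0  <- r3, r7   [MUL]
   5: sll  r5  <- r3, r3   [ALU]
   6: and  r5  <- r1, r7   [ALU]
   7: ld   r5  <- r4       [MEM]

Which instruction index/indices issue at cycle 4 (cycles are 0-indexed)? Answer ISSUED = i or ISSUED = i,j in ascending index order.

ISSUED = 6

  cy0 -> i0 (st.MEM) no-port MEM/BR
  cy1 -> i1+i2 (blt.BR+sll.ALU) dual
  cy2 -> i3 (sll.ALU) WAW r0
  cy3 -> i4+i5 (mul.MUL+sll.ALU) dual
  cy4 -> i6 (and.ALU) WAW r5
  cy5 -> i7 (ld.MEM) tail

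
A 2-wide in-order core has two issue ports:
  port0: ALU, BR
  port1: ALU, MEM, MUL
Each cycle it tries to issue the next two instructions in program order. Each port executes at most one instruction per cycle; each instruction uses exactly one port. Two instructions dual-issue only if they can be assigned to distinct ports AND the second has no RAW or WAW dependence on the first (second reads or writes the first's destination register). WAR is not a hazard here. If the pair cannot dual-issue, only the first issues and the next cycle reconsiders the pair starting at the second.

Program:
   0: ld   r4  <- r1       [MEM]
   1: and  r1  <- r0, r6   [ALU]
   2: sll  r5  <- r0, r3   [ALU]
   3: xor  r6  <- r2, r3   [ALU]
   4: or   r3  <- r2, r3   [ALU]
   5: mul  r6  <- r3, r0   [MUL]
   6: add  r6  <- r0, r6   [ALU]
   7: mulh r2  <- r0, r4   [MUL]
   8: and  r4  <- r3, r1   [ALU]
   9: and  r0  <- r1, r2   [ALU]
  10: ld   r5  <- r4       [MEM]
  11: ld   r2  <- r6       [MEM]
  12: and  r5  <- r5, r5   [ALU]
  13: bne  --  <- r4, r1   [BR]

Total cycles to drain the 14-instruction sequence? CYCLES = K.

c0: i0+i1 ld;and  pair
c1: i2+i3 sll;xor  pair
c2: i4 or  RAW r3
c3: i5 mul  RAW+WAW r6
c4: i6+i7 add;mulh  pair
c5: i8+i9 and;and  pair
c6: i10 ld  no-port MEM/MEM
c7: i11+i12 ld;and  pair
c8: i13 bne  tail

CYCLES = 9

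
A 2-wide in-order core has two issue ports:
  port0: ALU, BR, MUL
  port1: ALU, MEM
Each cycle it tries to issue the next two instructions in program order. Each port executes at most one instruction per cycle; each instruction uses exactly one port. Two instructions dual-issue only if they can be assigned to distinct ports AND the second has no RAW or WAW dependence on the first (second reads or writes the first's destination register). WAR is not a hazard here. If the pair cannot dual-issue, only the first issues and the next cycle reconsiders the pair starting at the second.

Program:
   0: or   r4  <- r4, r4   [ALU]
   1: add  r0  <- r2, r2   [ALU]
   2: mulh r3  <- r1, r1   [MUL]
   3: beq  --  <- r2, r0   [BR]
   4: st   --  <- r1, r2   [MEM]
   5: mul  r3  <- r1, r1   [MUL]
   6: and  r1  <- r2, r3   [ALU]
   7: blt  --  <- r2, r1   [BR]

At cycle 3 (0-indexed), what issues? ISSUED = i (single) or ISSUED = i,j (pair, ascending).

ISSUED = 5

[0] i0+i1  or.ALU add.ALU  -- pair
[1] i2  mulh.MUL  -- no-port MUL/BR
[2] i3+i4  beq.BR st.MEM  -- pair
[3] i5  mul.MUL  -- RAW r3
[4] i6  and.ALU  -- RAW r1
[5] i7  blt.BR  -- tail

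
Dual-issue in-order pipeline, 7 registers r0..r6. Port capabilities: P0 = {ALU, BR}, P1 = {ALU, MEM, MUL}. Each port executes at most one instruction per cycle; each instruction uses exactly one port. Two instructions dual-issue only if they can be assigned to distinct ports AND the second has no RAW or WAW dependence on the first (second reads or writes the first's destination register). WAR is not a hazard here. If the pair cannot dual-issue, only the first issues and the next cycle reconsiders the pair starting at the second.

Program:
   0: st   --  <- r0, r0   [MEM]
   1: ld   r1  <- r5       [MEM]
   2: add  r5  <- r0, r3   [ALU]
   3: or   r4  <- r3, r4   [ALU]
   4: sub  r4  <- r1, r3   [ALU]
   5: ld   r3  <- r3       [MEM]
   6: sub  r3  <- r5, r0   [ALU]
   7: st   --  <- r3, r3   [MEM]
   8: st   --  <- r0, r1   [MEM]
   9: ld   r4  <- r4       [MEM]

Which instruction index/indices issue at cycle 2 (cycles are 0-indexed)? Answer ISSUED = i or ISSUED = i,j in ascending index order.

0. st.MEM @i0  | no-port MEM/MEM
1. ld.MEM;add.ALU @i1&i2  | pair
2. or.ALU @i3  | WAW r4
3. sub.ALU;ld.MEM @i4&i5  | pair
4. sub.ALU @i6  | RAW r3
5. st.MEM @i7  | no-port MEM/MEM
6. st.MEM @i8  | no-port MEM/MEM
7. ld.MEM @i9  | tail

ISSUED = 3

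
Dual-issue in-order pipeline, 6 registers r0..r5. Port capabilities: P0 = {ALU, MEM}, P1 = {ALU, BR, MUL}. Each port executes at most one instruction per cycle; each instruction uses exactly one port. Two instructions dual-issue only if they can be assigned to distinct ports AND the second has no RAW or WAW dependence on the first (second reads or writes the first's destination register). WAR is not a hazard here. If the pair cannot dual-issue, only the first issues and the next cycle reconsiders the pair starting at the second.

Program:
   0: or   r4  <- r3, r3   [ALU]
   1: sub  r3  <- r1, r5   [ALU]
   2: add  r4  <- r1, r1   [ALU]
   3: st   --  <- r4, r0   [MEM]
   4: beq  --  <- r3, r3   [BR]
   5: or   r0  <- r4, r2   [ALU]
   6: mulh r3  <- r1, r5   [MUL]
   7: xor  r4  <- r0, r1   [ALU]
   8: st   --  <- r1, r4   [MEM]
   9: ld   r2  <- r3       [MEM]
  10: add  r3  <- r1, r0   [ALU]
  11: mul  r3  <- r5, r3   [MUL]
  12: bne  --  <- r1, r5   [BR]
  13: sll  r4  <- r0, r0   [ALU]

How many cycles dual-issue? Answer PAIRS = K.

PAIRS = 5

  cy0 -> i0/i1 (or.ALU+sub.ALU) dual
  cy1 -> i2 (add.ALU) RAW r4
  cy2 -> i3/i4 (st.MEM+beq.BR) dual
  cy3 -> i5/i6 (or.ALU+mulh.MUL) dual
  cy4 -> i7 (xor.ALU) RAW r4
  cy5 -> i8 (st.MEM) no-port MEM/MEM
  cy6 -> i9/i10 (ld.MEM+add.ALU) dual
  cy7 -> i11 (mul.MUL) no-port MUL/BR
  cy8 -> i12/i13 (bne.BR+sll.ALU) dual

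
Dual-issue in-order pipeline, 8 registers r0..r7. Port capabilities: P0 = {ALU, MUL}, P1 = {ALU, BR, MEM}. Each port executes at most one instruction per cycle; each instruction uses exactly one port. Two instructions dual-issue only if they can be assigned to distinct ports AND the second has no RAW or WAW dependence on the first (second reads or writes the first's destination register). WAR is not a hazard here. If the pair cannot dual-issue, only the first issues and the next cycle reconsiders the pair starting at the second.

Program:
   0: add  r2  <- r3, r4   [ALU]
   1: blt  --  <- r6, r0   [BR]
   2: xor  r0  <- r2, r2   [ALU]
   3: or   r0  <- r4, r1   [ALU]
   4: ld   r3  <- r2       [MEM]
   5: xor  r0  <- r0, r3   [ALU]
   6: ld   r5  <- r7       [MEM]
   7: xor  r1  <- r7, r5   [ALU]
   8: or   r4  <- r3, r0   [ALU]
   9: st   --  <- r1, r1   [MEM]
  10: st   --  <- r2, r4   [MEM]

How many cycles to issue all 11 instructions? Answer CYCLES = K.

0. add blt @i0&i1  | dual
1. xor @i2  | WAW r0
2. or ld @i3&i4  | dual
3. xor ld @i5&i6  | dual
4. xor or @i7&i8  | dual
5. st @i9  | no-port MEM/MEM
6. st @i10  | tail

CYCLES = 7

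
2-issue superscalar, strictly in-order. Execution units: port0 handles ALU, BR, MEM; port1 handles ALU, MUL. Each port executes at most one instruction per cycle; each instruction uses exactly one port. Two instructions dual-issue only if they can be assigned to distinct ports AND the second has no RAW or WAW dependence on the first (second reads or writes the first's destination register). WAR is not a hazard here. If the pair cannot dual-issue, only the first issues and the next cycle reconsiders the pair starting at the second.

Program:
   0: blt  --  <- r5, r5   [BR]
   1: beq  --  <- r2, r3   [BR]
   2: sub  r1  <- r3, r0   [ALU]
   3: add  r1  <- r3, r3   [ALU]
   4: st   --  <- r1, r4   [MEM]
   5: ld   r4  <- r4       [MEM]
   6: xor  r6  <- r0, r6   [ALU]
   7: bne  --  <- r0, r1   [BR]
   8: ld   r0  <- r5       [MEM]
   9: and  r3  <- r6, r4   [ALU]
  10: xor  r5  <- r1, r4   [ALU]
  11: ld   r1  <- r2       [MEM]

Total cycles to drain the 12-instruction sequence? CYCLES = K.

CYCLES = 8

[0] i0  blt.BR  -- no-port BR/BR
[1] i1,i2  beq.BR+sub.ALU  -- dual
[2] i3  add.ALU  -- RAW r1
[3] i4  st.MEM  -- no-port MEM/MEM
[4] i5,i6  ld.MEM+xor.ALU  -- dual
[5] i7  bne.BR  -- no-port BR/MEM
[6] i8,i9  ld.MEM+and.ALU  -- dual
[7] i10,i11  xor.ALU+ld.MEM  -- dual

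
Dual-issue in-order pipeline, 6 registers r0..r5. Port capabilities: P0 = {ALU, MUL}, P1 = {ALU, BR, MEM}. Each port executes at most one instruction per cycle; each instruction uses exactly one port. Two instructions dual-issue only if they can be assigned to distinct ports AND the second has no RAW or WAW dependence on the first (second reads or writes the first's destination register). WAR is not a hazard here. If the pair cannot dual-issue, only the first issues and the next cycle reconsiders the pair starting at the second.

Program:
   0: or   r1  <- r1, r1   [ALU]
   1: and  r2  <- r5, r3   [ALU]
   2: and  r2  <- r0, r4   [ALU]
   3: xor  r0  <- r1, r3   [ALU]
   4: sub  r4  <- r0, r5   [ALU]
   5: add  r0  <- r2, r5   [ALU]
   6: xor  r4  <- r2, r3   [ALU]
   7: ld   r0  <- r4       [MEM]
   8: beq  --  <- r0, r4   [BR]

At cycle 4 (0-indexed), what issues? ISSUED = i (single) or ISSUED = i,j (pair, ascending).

ISSUED = 7

[0] i0/i1  or and  -- 2-wide
[1] i2/i3  and xor  -- 2-wide
[2] i4/i5  sub add  -- 2-wide
[3] i6  xor  -- RAW r4
[4] i7  ld  -- no-port MEM/BR
[5] i8  beq  -- tail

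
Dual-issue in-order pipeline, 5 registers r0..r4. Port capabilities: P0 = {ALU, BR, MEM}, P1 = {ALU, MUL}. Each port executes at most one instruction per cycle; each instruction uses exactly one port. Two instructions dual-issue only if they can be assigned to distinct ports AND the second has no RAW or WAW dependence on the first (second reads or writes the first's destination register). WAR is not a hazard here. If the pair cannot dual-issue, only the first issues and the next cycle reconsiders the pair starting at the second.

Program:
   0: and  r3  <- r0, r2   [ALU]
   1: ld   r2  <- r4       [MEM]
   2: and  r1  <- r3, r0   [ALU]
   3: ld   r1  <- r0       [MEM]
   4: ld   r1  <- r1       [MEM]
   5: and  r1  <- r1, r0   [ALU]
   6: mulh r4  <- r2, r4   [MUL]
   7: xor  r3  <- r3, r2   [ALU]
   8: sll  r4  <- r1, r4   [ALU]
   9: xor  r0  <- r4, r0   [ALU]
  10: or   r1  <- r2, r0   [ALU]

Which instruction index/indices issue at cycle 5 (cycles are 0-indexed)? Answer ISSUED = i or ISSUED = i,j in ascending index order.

ISSUED = 7,8

t=0 i0+i1:and/ld ; 2-wide
t=1 i2:and ; WAW r1
t=2 i3:ld ; no-port MEM/MEM
t=3 i4:ld ; RAW+WAW r1
t=4 i5+i6:and/mulh ; 2-wide
t=5 i7+i8:xor/sll ; 2-wide
t=6 i9:xor ; RAW r0
t=7 i10:or ; tail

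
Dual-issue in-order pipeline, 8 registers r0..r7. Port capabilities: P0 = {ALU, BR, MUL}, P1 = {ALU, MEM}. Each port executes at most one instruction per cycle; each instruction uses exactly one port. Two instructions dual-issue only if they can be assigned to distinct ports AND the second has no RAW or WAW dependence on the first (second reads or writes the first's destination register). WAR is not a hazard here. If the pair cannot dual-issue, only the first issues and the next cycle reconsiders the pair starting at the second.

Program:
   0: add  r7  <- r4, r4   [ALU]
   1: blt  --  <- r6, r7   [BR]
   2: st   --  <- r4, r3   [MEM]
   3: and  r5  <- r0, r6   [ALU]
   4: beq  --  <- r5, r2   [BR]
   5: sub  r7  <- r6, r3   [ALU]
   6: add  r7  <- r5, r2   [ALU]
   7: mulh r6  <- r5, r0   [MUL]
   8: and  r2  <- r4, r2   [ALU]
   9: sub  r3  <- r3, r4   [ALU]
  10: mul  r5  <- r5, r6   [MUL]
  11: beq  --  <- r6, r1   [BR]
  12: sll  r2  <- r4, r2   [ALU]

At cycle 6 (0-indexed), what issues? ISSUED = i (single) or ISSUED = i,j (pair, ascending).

  cy0 -> i0 (add) RAW r7
  cy1 -> i1+i2 (blt+st) pair
  cy2 -> i3 (and) RAW r5
  cy3 -> i4+i5 (beq+sub) pair
  cy4 -> i6+i7 (add+mulh) pair
  cy5 -> i8+i9 (and+sub) pair
  cy6 -> i10 (mul) no-port MUL/BR
  cy7 -> i11+i12 (beq+sll) pair

ISSUED = 10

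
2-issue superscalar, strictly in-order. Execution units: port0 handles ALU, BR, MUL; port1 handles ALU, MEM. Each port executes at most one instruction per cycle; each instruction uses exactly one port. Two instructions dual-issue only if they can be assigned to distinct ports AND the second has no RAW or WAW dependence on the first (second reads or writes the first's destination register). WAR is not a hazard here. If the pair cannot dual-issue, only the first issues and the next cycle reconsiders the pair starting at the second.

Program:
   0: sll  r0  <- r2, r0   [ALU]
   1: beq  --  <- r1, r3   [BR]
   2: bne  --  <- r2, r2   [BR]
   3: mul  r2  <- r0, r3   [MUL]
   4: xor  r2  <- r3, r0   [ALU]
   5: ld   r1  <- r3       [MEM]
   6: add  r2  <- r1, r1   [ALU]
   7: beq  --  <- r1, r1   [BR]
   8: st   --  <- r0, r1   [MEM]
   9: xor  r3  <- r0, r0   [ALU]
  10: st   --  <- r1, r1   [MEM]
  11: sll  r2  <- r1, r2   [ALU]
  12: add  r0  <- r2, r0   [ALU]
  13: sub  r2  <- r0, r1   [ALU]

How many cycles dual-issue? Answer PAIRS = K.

PAIRS = 5

c0: i0/i1 sll beq  pair
c1: i2 bne  no-port BR/MUL
c2: i3 mul  WAW r2
c3: i4/i5 xor ld  pair
c4: i6/i7 add beq  pair
c5: i8/i9 st xor  pair
c6: i10/i11 st sll  pair
c7: i12 add  RAW r0
c8: i13 sub  tail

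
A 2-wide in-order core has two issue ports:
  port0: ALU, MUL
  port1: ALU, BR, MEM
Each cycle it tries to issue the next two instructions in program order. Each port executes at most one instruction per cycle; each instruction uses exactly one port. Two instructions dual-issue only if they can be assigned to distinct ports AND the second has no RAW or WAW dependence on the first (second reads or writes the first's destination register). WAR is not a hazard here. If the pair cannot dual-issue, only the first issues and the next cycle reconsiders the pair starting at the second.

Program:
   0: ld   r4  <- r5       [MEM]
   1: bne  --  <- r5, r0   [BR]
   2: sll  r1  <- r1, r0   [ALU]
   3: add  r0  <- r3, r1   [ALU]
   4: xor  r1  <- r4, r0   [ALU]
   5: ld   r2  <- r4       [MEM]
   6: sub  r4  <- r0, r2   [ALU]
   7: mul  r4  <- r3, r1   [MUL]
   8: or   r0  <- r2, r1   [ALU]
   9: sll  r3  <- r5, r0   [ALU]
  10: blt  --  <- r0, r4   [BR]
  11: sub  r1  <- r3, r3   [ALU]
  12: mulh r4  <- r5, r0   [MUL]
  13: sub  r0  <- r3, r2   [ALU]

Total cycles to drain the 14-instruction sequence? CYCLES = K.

0. ld.MEM @i0  | no-port MEM/BR
1. bne.BR+sll.ALU @i1&i2  | dual
2. add.ALU @i3  | RAW r0
3. xor.ALU+ld.MEM @i4&i5  | dual
4. sub.ALU @i6  | WAW r4
5. mul.MUL+or.ALU @i7&i8  | dual
6. sll.ALU+blt.BR @i9&i10  | dual
7. sub.ALU+mulh.MUL @i11&i12  | dual
8. sub.ALU @i13  | tail

CYCLES = 9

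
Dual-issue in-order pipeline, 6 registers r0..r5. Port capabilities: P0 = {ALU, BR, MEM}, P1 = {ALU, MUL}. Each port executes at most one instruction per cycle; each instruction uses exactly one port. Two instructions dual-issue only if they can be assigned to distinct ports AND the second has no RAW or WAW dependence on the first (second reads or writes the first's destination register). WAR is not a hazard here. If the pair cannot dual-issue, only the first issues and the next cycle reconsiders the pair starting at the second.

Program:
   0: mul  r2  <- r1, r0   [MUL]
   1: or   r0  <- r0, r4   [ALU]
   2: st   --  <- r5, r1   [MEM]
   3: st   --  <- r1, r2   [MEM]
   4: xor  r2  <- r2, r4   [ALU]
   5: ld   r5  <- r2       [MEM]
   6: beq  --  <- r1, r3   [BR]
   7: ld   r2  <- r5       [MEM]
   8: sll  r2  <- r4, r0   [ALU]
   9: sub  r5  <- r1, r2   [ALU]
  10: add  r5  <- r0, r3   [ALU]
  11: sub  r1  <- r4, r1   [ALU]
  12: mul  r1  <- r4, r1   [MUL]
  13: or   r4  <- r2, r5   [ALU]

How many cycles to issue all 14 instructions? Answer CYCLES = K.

CYCLES = 10

c0: i0,i1 mul/or  pair
c1: i2 st  no-port MEM/MEM
c2: i3,i4 st/xor  pair
c3: i5 ld  no-port MEM/BR
c4: i6 beq  no-port BR/MEM
c5: i7 ld  WAW r2
c6: i8 sll  RAW r2
c7: i9 sub  WAW r5
c8: i10,i11 add/sub  pair
c9: i12,i13 mul/or  pair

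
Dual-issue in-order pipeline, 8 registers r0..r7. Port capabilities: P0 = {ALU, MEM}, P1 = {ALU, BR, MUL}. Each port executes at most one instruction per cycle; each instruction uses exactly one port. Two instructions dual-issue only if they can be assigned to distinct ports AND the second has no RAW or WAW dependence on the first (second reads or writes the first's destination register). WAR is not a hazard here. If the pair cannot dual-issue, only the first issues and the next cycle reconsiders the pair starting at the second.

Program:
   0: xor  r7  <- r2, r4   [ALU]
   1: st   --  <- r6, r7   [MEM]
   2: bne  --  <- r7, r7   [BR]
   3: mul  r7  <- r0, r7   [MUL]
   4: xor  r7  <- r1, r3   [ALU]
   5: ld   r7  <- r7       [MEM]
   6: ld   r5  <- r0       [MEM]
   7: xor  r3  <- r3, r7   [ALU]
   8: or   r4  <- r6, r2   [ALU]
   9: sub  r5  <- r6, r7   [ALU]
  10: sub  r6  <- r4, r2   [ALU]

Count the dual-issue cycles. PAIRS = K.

PAIRS = 3

0. xor @i0  | RAW r7
1. st bne @i1/i2  | dual
2. mul @i3  | WAW r7
3. xor @i4  | RAW+WAW r7
4. ld @i5  | no-port MEM/MEM
5. ld xor @i6/i7  | dual
6. or sub @i8/i9  | dual
7. sub @i10  | tail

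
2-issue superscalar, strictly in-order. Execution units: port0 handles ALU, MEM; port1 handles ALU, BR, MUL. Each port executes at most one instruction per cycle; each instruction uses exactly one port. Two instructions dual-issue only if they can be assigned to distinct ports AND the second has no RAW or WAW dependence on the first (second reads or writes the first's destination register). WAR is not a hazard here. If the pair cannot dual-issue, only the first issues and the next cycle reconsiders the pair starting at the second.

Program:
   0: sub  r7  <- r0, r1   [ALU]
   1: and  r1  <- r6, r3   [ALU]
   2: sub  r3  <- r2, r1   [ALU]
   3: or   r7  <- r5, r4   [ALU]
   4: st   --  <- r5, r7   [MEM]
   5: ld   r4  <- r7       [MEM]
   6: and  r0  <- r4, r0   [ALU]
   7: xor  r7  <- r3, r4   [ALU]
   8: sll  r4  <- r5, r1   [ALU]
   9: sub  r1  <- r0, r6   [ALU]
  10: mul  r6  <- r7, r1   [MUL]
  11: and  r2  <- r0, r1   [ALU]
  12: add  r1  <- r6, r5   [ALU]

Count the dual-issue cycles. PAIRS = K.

0. sub.ALU/and.ALU @i0,i1  | pair
1. sub.ALU/or.ALU @i2,i3  | pair
2. st.MEM @i4  | no-port MEM/MEM
3. ld.MEM @i5  | RAW r4
4. and.ALU/xor.ALU @i6,i7  | pair
5. sll.ALU/sub.ALU @i8,i9  | pair
6. mul.MUL/and.ALU @i10,i11  | pair
7. add.ALU @i12  | tail

PAIRS = 5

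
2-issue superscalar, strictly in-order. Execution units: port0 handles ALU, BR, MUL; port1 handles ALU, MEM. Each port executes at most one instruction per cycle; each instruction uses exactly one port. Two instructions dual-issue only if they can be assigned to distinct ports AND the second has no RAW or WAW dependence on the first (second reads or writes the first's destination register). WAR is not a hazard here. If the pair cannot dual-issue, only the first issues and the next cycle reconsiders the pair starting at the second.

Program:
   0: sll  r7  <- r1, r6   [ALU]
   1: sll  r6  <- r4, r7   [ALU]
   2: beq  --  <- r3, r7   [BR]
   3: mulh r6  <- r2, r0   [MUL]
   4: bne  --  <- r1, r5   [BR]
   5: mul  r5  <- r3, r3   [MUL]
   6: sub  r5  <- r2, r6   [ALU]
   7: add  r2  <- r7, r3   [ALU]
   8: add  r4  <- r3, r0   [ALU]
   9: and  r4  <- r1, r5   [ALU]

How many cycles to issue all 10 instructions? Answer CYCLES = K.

  cy0 -> i0 (sll) RAW r7
  cy1 -> i1&i2 (sll;beq) pair
  cy2 -> i3 (mulh) no-port MUL/BR
  cy3 -> i4 (bne) no-port BR/MUL
  cy4 -> i5 (mul) WAW r5
  cy5 -> i6&i7 (sub;add) pair
  cy6 -> i8 (add) WAW r4
  cy7 -> i9 (and) tail

CYCLES = 8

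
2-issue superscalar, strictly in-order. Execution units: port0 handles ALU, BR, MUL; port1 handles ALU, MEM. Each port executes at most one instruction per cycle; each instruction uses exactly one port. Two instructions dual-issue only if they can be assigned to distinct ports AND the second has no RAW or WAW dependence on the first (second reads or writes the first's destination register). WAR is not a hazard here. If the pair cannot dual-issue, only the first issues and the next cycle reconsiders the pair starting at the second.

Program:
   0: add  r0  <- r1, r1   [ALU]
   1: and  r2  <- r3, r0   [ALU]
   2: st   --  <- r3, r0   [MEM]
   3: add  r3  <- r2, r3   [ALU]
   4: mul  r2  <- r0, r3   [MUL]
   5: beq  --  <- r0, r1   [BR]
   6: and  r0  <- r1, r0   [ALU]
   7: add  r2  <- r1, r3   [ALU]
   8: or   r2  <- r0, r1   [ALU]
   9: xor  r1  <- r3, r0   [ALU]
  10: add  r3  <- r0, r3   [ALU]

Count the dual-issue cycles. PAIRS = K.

0. add.ALU @i0  | RAW r0
1. and.ALU/st.MEM @i1,i2  | pair
2. add.ALU @i3  | RAW r3
3. mul.MUL @i4  | no-port MUL/BR
4. beq.BR/and.ALU @i5,i6  | pair
5. add.ALU @i7  | WAW r2
6. or.ALU/xor.ALU @i8,i9  | pair
7. add.ALU @i10  | tail

PAIRS = 3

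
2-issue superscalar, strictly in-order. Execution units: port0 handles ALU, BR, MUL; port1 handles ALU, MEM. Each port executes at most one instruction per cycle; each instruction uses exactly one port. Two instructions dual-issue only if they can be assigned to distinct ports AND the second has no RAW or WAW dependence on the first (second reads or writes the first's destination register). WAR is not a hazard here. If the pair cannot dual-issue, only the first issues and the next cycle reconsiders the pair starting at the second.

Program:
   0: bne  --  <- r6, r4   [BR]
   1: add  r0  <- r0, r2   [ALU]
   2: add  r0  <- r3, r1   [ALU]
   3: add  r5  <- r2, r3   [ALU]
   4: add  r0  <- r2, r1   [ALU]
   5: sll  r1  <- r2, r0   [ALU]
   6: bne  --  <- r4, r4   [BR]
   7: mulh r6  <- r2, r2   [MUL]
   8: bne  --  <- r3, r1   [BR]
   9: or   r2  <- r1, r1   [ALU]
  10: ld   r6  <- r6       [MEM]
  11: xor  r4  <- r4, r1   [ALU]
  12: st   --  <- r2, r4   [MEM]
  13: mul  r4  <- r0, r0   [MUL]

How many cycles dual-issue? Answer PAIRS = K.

t=0 i0&i1:bne+add ; pair
t=1 i2&i3:add+add ; pair
t=2 i4:add ; RAW r0
t=3 i5&i6:sll+bne ; pair
t=4 i7:mulh ; no-port MUL/BR
t=5 i8&i9:bne+or ; pair
t=6 i10&i11:ld+xor ; pair
t=7 i12&i13:st+mul ; pair

PAIRS = 6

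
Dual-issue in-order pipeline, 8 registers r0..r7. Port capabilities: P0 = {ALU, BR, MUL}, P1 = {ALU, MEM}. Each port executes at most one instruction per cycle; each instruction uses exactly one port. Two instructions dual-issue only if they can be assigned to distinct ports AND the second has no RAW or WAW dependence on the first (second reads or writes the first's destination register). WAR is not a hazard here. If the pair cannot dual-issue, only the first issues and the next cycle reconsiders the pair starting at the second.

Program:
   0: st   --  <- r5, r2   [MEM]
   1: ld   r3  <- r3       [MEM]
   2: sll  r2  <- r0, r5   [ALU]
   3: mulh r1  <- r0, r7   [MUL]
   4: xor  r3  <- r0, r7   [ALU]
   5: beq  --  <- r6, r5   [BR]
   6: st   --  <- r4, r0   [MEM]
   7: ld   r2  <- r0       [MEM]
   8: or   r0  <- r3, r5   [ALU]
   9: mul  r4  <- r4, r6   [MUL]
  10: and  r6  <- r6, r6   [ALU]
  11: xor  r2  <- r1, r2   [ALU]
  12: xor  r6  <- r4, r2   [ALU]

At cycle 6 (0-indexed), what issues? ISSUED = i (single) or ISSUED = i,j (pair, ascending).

  cy0 -> i0 (st) no-port MEM/MEM
  cy1 -> i1,i2 (ld sll) 2-wide
  cy2 -> i3,i4 (mulh xor) 2-wide
  cy3 -> i5,i6 (beq st) 2-wide
  cy4 -> i7,i8 (ld or) 2-wide
  cy5 -> i9,i10 (mul and) 2-wide
  cy6 -> i11 (xor) RAW r2
  cy7 -> i12 (xor) tail

ISSUED = 11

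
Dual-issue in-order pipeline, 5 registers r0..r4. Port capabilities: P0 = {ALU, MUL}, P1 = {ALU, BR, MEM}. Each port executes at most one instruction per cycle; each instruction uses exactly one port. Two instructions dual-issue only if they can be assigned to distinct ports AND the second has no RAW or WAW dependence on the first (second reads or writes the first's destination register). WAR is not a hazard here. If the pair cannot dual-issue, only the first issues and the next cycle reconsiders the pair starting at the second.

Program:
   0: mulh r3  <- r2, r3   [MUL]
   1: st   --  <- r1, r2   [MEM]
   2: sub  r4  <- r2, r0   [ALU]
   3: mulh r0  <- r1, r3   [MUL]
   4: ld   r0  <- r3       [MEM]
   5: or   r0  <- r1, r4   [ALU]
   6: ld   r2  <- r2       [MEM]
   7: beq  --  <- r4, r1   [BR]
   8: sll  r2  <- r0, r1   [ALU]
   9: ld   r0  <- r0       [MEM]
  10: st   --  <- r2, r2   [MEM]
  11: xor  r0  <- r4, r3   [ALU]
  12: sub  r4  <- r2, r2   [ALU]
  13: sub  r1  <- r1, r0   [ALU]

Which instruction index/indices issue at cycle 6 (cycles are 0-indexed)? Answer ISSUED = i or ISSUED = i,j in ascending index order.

  cy0 -> i0&i1 (mulh.MUL/st.MEM) dual
  cy1 -> i2&i3 (sub.ALU/mulh.MUL) dual
  cy2 -> i4 (ld.MEM) WAW r0
  cy3 -> i5&i6 (or.ALU/ld.MEM) dual
  cy4 -> i7&i8 (beq.BR/sll.ALU) dual
  cy5 -> i9 (ld.MEM) no-port MEM/MEM
  cy6 -> i10&i11 (st.MEM/xor.ALU) dual
  cy7 -> i12&i13 (sub.ALU/sub.ALU) dual

ISSUED = 10,11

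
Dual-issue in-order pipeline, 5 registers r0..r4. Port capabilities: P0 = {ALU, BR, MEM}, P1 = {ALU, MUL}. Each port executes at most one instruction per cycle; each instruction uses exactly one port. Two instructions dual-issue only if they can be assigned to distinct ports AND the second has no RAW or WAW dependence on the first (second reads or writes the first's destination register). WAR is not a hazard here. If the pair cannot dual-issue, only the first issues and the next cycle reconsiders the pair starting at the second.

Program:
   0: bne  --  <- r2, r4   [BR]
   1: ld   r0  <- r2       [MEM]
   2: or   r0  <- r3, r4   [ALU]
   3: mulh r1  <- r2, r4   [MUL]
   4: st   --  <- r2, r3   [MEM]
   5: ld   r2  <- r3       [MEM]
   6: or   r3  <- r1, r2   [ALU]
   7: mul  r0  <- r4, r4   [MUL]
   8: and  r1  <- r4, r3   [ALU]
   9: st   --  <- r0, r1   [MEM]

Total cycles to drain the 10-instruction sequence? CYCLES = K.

t=0 i0:bne.BR ; no-port BR/MEM
t=1 i1:ld.MEM ; WAW r0
t=2 i2/i3:or.ALU/mulh.MUL ; pair
t=3 i4:st.MEM ; no-port MEM/MEM
t=4 i5:ld.MEM ; RAW r2
t=5 i6/i7:or.ALU/mul.MUL ; pair
t=6 i8:and.ALU ; RAW r1
t=7 i9:st.MEM ; tail

CYCLES = 8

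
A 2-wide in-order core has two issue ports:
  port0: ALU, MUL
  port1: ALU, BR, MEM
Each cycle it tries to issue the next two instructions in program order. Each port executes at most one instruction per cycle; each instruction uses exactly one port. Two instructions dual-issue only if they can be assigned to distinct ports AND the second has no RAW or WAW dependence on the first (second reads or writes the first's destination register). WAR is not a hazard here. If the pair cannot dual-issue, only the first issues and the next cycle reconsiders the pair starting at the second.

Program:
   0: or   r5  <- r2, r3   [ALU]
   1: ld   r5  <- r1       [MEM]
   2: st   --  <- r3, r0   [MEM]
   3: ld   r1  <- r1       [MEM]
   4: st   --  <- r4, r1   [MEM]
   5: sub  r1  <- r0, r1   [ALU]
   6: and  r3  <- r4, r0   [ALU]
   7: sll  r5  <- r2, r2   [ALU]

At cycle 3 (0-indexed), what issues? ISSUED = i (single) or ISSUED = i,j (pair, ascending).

  cy0 -> i0 (or) WAW r5
  cy1 -> i1 (ld) no-port MEM/MEM
  cy2 -> i2 (st) no-port MEM/MEM
  cy3 -> i3 (ld) no-port MEM/MEM
  cy4 -> i4&i5 (st+sub) pair
  cy5 -> i6&i7 (and+sll) pair

ISSUED = 3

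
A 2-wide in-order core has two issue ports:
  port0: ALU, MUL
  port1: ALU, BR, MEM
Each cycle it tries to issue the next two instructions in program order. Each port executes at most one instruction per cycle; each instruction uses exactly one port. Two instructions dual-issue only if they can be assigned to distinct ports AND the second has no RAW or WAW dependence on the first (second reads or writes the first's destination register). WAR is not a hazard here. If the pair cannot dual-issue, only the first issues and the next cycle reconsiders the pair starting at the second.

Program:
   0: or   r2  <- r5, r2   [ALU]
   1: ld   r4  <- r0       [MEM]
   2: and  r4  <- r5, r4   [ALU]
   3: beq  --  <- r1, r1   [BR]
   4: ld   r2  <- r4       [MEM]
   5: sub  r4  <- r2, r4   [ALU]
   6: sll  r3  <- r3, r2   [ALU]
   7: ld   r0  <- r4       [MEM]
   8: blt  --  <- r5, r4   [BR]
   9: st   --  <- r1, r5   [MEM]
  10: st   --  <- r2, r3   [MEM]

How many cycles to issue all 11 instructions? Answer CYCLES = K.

CYCLES = 8

  cy0 -> i0/i1 (or.ALU;ld.MEM) dual
  cy1 -> i2/i3 (and.ALU;beq.BR) dual
  cy2 -> i4 (ld.MEM) RAW r2
  cy3 -> i5/i6 (sub.ALU;sll.ALU) dual
  cy4 -> i7 (ld.MEM) no-port MEM/BR
  cy5 -> i8 (blt.BR) no-port BR/MEM
  cy6 -> i9 (st.MEM) no-port MEM/MEM
  cy7 -> i10 (st.MEM) tail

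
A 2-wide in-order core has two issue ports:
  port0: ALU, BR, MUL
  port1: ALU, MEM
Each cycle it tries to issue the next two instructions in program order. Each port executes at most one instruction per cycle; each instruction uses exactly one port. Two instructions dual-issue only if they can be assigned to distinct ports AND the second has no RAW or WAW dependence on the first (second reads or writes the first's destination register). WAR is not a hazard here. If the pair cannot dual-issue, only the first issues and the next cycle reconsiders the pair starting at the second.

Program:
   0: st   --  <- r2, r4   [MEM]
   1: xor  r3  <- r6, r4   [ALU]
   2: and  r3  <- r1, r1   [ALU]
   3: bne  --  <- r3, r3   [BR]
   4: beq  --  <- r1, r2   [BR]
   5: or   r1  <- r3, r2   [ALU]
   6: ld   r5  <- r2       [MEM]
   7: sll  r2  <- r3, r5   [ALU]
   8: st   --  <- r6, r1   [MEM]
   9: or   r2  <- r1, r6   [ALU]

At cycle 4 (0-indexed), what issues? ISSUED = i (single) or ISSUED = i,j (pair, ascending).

0. st+xor @i0,i1  | 2-wide
1. and @i2  | RAW r3
2. bne @i3  | no-port BR/BR
3. beq+or @i4,i5  | 2-wide
4. ld @i6  | RAW r5
5. sll+st @i7,i8  | 2-wide
6. or @i9  | tail

ISSUED = 6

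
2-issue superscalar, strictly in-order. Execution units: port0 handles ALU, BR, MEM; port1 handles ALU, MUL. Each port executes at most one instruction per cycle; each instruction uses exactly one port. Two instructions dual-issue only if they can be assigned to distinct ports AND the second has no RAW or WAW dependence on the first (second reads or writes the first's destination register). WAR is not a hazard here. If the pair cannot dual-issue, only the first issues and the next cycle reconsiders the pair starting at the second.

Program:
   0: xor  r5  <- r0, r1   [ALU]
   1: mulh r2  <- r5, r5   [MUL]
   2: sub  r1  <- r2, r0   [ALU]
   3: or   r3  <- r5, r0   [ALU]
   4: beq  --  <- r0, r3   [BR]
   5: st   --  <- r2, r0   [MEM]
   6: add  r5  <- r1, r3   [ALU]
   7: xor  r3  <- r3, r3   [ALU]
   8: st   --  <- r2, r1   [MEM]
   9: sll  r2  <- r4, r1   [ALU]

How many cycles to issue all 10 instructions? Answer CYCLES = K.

CYCLES = 7

[0] i0  xor.ALU  -- RAW r5
[1] i1  mulh.MUL  -- RAW r2
[2] i2&i3  sub.ALU/or.ALU  -- pair
[3] i4  beq.BR  -- no-port BR/MEM
[4] i5&i6  st.MEM/add.ALU  -- pair
[5] i7&i8  xor.ALU/st.MEM  -- pair
[6] i9  sll.ALU  -- tail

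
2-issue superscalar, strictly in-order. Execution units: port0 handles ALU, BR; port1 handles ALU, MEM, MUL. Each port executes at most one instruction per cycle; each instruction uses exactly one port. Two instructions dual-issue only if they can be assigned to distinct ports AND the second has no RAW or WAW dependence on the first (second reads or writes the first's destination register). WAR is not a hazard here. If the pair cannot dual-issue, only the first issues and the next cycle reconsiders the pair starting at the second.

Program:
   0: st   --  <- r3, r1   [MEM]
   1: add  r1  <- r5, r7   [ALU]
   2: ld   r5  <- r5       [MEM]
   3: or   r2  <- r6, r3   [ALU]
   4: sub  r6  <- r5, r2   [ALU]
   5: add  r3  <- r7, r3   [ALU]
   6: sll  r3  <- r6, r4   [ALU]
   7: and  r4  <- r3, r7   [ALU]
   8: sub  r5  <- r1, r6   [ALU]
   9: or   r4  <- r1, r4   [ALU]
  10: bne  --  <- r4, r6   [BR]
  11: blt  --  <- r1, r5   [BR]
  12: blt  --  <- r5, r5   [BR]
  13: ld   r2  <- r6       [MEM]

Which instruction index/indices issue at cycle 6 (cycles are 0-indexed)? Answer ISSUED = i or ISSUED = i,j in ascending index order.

  cy0 -> i0&i1 (st/add) pair
  cy1 -> i2&i3 (ld/or) pair
  cy2 -> i4&i5 (sub/add) pair
  cy3 -> i6 (sll) RAW r3
  cy4 -> i7&i8 (and/sub) pair
  cy5 -> i9 (or) RAW r4
  cy6 -> i10 (bne) no-port BR/BR
  cy7 -> i11 (blt) no-port BR/BR
  cy8 -> i12&i13 (blt/ld) pair

ISSUED = 10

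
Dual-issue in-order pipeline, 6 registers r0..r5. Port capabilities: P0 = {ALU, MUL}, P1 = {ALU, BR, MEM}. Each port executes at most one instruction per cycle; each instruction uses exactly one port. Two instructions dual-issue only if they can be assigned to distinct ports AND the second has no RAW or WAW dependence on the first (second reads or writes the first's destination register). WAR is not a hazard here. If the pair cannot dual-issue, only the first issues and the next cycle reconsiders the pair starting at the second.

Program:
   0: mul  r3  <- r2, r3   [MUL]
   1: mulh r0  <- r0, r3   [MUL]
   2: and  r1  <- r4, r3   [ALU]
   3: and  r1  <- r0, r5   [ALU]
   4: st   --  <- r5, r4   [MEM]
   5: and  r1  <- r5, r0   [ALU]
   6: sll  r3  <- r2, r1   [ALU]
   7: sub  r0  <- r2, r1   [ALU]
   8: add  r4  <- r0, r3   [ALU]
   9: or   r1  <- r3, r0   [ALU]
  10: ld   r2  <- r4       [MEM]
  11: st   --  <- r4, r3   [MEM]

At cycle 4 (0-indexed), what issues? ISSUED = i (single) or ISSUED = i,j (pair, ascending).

[0] i0  mul.MUL  -- no-port MUL/MUL
[1] i1&i2  mulh.MUL and.ALU  -- pair
[2] i3&i4  and.ALU st.MEM  -- pair
[3] i5  and.ALU  -- RAW r1
[4] i6&i7  sll.ALU sub.ALU  -- pair
[5] i8&i9  add.ALU or.ALU  -- pair
[6] i10  ld.MEM  -- no-port MEM/MEM
[7] i11  st.MEM  -- tail

ISSUED = 6,7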